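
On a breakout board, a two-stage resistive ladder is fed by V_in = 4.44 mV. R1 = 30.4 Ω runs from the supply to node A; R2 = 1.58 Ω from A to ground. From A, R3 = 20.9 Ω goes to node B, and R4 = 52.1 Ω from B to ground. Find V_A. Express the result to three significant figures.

V_A ≈ 0.215 mV

Looking into the second stage from A: R3 + R4 = 73.00 Ω appears in parallel with R2.
Effective lower resistance at A: R2 ‖ 73.00 = 1.547 Ω.
First divider: V_A = V_in · 1.547/(30.4 + 1.547) = 0.2149 mV.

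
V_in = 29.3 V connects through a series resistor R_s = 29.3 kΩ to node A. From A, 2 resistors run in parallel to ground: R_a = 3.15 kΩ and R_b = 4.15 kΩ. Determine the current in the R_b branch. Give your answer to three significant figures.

Equivalent of the parallel group: R_p = 1.791 kΩ.
Node voltage V_A = V_in · R_p/(R_s + R_p) = 29.3 × 0.05760 = 1.688 V.
I(R_b) = V_A / R_b = 1.688/4.15 = 0.4067 mA.

I ≈ 0.407 mA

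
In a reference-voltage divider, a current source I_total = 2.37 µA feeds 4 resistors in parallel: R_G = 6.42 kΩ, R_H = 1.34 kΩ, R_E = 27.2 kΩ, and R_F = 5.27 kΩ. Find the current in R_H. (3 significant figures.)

Conductances: ΣG = 1/6.42 + 1/1.34 + 1/27.2 + 1/5.27 = 1.129 (1/kΩ).
Current divider: I(R_H) = I_total · G_k/ΣG = 2.37 × (0.7463/1.129) = 2.37 × 0.6613 = 1.567 µA.

I ≈ 1.57 µA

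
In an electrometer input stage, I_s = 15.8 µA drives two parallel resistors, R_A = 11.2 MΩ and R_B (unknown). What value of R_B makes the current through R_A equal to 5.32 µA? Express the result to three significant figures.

R_B ≈ 5.69 MΩ

In a two-way split, I_A/I_s = R_B/(R_A + R_B).
With f = 0.3367, R_B = R_A · f/(1−f) = 11.2 × 0.5076 = 5.685 MΩ.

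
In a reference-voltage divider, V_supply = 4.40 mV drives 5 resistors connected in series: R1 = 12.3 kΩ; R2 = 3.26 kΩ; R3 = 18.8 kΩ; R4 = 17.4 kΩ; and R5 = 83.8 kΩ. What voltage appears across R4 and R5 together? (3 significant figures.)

Total series resistance ΣR = 12.3 + 3.26 + 18.8 + 17.4 + 83.8 = 135.6 kΩ.
R_{R4..R5} = 17.4 + 83.8 = 101.2 kΩ.
By the voltage-divider rule, V = 4.40 × 101.2/135.6 = 3.285 mV.

V ≈ 3.28 mV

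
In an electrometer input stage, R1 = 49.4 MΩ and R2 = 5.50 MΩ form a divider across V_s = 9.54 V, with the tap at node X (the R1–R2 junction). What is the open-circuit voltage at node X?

V_th ≈ 0.956 V

V_th is the unloaded tap voltage: V_s · R2/(R1+R2) = 9.54 × 0.1002 = 0.9557 V.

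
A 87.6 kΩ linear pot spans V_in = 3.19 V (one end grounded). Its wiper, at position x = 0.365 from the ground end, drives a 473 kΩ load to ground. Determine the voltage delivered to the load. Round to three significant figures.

V_out ≈ 1.12 V

The pot divides into 55.63 kΩ above the wiper and 31.97 kΩ below.
Lower segment in parallel with the load: 31.97 ‖ 473 = 29.95 kΩ.
V_out = 3.19 × 29.95/(55.63 + 29.95) = 1.116 V.
(Unloaded: V_out = x·V_in = 1.16 V.)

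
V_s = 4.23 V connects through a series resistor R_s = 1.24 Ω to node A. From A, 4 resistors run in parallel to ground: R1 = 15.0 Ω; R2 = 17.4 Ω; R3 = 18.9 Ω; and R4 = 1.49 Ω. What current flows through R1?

I ≈ 0.137 A

Combine the parallel branches: R_p = (1/15.0 + 1/17.4 + 1/18.9 + 1/1.49)⁻¹ = 1.179 Ω.
V_A by voltage divider: V_A = 4.23 × 1.179/(1.24 + 1.179) = 2.062 V.
I(R1) = V_A / R1 = 2.062/15.0 = 0.1374 A.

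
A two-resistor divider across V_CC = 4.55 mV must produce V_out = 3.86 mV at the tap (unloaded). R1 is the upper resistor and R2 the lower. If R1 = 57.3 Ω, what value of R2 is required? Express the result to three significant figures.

Required fraction k = V_out/V_CC = 0.8484.
So R2 = R1 · V_out/(V_CC − V_out) = 57.3 × 3.86/(4.55 − 3.86) = 57.3 × 5.594 = 320.5 Ω.

R2 ≈ 321 Ω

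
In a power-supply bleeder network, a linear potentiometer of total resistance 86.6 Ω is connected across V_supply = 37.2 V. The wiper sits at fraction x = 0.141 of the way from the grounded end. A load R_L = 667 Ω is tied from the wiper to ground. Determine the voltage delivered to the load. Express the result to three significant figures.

V_out ≈ 5.16 V

Lower segment x·R_p = 12.21 Ω; upper segment (1−x)·R_p = 74.39 Ω.
R_L loads the lower segment: effective lower R = 11.99 Ω.
Then V_out = V_supply · 11.99/(74.39 + 11.99) = 5.164 V.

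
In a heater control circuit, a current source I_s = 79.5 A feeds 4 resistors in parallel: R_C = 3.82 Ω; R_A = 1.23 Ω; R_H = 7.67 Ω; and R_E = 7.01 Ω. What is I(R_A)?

I ≈ 48.0 A

Conductances: ΣG = 1/3.82 + 1/1.23 + 1/7.67 + 1/7.01 = 1.348 (1/Ω).
Current divider: I(R_A) = I_s · G_k/ΣG = 79.5 × (0.8130/1.348) = 79.5 × 0.6032 = 47.95 A.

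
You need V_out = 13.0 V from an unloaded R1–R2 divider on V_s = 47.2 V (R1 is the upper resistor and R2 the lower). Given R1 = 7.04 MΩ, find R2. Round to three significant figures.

V_out/V_s = R2/(R1+R2) = 0.2754.
R2 = R1 · 0.2754/(1 − 0.2754) = 2.676 MΩ.

R2 ≈ 2.68 MΩ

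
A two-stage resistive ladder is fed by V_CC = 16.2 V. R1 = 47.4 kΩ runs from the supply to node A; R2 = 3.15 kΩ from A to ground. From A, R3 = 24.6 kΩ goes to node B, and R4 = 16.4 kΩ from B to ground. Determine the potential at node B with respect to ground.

V_B ≈ 0.377 V

Looking into the second stage from A: R3 + R4 = 41.00 kΩ appears in parallel with R2.
Effective lower resistance at A: R2 ‖ 41.00 = 2.925 kΩ.
First divider: V_A = V_CC · 2.925/(47.4 + 2.925) = 0.9417 V.
Then the unloaded second divider: V_B = V_A × R4/(R3+R4) = 0.9417 × 0.4000 = 0.3767 V.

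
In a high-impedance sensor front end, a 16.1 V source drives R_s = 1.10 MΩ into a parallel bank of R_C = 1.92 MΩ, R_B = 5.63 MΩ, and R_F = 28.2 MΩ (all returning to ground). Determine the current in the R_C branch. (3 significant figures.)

I ≈ 4.64 µA

Combine the parallel branches: R_p = (1/1.92 + 1/5.63 + 1/28.2)⁻¹ = 1.363 MΩ.
V_A by voltage divider: V_A = 16.1 × 1.363/(1.10 + 1.363) = 8.908 V.
I(R_C) = V_A / R_C = 8.908/1.92 = 4.640 µA.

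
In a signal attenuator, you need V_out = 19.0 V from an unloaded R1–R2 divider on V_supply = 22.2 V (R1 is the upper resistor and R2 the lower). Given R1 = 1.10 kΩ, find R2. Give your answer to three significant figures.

Required fraction k = V_out/V_supply = 0.8559.
Rearranging, R2 = R1·k/(1−k) = 1.10 × 5.938 = 6.531 kΩ.

R2 ≈ 6.53 kΩ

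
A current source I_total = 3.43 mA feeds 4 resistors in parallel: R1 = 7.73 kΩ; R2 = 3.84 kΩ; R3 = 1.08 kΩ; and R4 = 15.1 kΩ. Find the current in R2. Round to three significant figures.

ΣG = 1/7.73 + 1/3.84 + 1/1.08 + 1/15.1 = 1.382.
R2 takes the fraction G_k/ΣG = 0.2604/1.382 = 0.1884, so I = 3.43 × 0.1884 = 0.6464 mA.

I ≈ 0.646 mA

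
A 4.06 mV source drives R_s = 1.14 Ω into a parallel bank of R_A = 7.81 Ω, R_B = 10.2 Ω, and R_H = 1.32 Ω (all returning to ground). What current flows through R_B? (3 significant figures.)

I ≈ 0.188 mA

Combine the parallel branches: R_p = (1/7.81 + 1/10.2 + 1/1.32)⁻¹ = 1.017 Ω.
V_A = 4.06 × 1.017/2.157 = 1.914 mV.
I(R_B) = V_A / R_B = 1.914/10.2 = 0.1876 mA.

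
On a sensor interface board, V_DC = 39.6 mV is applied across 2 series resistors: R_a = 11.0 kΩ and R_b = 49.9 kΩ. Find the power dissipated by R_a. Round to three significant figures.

Series current I = V_DC/ΣR = 39.6/60.90 = 0.6502 µA.
V(R_a) = I·R = 7.153 mV; P = V·I = 7.153 × 0.6502 = 4.651 nW.

P ≈ 4.65 nW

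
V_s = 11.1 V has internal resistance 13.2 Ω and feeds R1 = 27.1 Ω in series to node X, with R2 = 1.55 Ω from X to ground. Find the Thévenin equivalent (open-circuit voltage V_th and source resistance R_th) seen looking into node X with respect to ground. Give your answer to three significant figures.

R1' = 13.2 + 27.1 = 40.30 Ω (source resistance + R1).
V_th is the unloaded tap voltage: V_s · R2/(R1'+R2) = 11.1 × 0.03704 = 0.4111 V.
Looking into X with the source shorted: R_th = R1'·R2/(R1'+R2) = 40.30 × 1.55/41.85 = 1.493 Ω.

V_th ≈ 0.411 V, R_th ≈ 1.49 Ω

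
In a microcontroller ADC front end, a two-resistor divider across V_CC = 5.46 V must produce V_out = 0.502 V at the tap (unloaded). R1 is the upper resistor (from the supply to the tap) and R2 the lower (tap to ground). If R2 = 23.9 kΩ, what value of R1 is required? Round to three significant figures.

R1 ≈ 236 kΩ

Required fraction k = V_out/V_CC = 0.09194.
So R1 = R2 · (V_CC/V_out − 1) = 23.9 × (5.46/0.502 − 1) = 23.9 × 9.876 = 236.0 kΩ.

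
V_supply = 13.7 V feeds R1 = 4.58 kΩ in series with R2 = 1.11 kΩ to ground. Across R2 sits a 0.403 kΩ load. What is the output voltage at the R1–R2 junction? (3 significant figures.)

R2 ‖ R_L = (1.11 × 0.403)/(1.11 + 0.403) = 0.2957 kΩ.
Then V_out = V_supply · R2'/(R1 + R2') = 13.7 × 0.2957/4.876 = 0.8308 V.

V_out ≈ 0.831 V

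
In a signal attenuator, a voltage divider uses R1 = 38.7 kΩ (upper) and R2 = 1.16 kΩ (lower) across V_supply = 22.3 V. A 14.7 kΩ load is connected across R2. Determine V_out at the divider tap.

V_out ≈ 0.603 V

The load sits in parallel with R2, giving an effective lower resistance R2' = R2·R_L/(R2+R_L) = 1.075 kΩ.
Now apply the divider: V_out = 22.3 × 0.02703 = 0.6028 V.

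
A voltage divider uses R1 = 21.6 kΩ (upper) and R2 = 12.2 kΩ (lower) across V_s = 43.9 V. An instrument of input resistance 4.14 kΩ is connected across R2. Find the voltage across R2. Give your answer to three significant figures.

V_out ≈ 5.50 V

First combine the lower leg with the load: R2 ‖ R_L = 3.091 kΩ.
Voltage divider with the loaded lower leg: V_out = 43.9 × 3.091/(21.6 + 3.091) = 43.9 × 0.1252 = 5.496 V.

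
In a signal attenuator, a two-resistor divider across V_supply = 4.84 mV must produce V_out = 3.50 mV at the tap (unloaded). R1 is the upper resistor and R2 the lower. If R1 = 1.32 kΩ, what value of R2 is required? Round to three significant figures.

R2 ≈ 3.45 kΩ

The divider ratio is R2/(R1+R2) = 3.50/4.84 = 0.7231.
Rearranging, R2 = R1·k/(1−k) = 1.32 × 2.612 = 3.448 kΩ.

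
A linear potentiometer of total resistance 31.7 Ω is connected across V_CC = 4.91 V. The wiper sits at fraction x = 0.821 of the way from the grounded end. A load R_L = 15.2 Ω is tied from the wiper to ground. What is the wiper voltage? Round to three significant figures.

Split the track: R_lower = x·R_p = 26.03 Ω, R_upper = (1−x)·R_p = 5.674 Ω.
(x·R_p) ‖ R_L = 9.596 Ω.
V_out = 4.91 × 9.596/(5.674 + 9.596) = 3.085 V.

V_out ≈ 3.09 V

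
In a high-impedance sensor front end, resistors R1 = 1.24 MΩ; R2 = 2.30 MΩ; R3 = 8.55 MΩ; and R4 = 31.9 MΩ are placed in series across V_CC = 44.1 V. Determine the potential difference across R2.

Series total: ΣR = 1.24 + 2.30 + 8.55 + 31.9 = 43.99 MΩ.
By the voltage-divider rule, V = 44.1 × 2.300/43.99 = 2.306 V.

V ≈ 2.31 V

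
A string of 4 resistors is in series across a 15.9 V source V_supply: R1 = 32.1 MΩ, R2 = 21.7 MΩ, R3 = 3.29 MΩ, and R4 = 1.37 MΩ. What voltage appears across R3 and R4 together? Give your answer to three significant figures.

V ≈ 1.27 V

ΣR = 32.1 + 21.7 + 3.29 + 1.37 = 58.46 MΩ.
R_{R3..R4} = 3.29 + 1.37 = 4.660 MΩ.
By the voltage-divider rule, V = 15.9 × 4.660/58.46 = 1.267 V.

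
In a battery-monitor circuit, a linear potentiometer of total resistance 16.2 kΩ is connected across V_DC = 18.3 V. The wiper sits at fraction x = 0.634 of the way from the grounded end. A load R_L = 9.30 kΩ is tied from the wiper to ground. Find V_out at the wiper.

The pot divides into 5.929 kΩ above the wiper and 10.27 kΩ below.
R_L loads the lower segment: effective lower R = 4.881 kΩ.
Then V_out = V_DC · 4.881/(5.929 + 4.881) = 8.262 V.
(Unloaded: V_out = x·V_DC = 11.6 V.)

V_out ≈ 8.26 V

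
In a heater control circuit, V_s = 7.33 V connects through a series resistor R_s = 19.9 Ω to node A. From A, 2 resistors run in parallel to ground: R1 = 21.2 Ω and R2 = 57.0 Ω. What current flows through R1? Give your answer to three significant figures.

Combine the parallel branches: R_p = (1/21.2 + 1/57.0)⁻¹ = 15.45 Ω.
V_A = 7.33 × 15.45/35.35 = 3.204 V.
Branch current I = V_A/R1 = 3.204/21.2 = 0.1511 A.
(Check via current divider: I_total = 0.2073 A; share G_k/ΣG = 0.7289 → same result.)

I ≈ 0.151 A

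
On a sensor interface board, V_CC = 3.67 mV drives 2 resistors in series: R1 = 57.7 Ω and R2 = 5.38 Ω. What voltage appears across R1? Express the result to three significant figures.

Total series resistance ΣR = 57.7 + 5.38 = 63.08 Ω.
By the voltage-divider rule, V = 3.67 × 57.70/63.08 = 3.357 mV.

V ≈ 3.36 mV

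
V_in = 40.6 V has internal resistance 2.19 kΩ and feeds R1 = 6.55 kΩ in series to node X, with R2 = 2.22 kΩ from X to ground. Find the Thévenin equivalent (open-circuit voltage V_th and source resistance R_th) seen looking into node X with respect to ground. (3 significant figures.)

V_th ≈ 8.22 V, R_th ≈ 1.77 kΩ

R1' = 2.19 + 6.55 = 8.740 kΩ (source resistance + R1).
V_th is the unloaded tap voltage: V_in · R2/(R1'+R2) = 40.6 × 0.2026 = 8.224 V.
Looking into X with the source shorted: R_th = R1'·R2/(R1'+R2) = 8.740 × 2.22/10.96 = 1.770 kΩ.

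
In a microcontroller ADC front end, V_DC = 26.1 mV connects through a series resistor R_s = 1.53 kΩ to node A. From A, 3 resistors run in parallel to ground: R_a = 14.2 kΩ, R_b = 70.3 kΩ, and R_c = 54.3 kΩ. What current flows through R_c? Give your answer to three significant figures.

I ≈ 0.415 µA

Combine the parallel branches: R_p = (1/14.2 + 1/70.3 + 1/54.3)⁻¹ = 9.703 kΩ.
Node voltage V_A = V_DC · R_p/(R_s + R_p) = 26.1 × 0.8638 = 22.54 mV.
I(R_c) = V_A / R_c = 22.54/54.3 = 0.4152 µA.
(Equivalently: I_total = 2.324 µA, then current-divider fraction G_k/ΣG = 0.1787.)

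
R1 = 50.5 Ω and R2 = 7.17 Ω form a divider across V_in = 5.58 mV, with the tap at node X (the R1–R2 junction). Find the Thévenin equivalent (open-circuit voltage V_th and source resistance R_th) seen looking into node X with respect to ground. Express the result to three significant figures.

With X open, the divider is unloaded: V_th = 5.58 × 7.17/57.67 = 0.6938 mV.
Zeroing V_in shorts the top of R1 to ground, so R_th = R1 ‖ R2 = 6.279 Ω.

V_th ≈ 0.694 mV, R_th ≈ 6.28 Ω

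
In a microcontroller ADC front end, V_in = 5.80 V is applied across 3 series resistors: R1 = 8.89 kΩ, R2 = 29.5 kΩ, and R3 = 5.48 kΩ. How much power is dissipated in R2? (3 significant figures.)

The common current is I = 5.80/43.87 = 0.1322 mA.
V(R2) = I·R = 3.900 V; P = V·I = 3.900 × 0.1322 = 0.5156 mW.

P ≈ 0.516 mW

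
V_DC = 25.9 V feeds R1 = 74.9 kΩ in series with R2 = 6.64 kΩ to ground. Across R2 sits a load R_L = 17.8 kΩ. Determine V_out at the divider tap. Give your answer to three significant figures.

The load sits in parallel with R2, giving an effective lower resistance R2' = R2·R_L/(R2+R_L) = 4.836 kΩ.
Voltage divider with the loaded lower leg: V_out = 25.9 × 4.836/(74.9 + 4.836) = 25.9 × 0.06065 = 1.571 V.

V_out ≈ 1.57 V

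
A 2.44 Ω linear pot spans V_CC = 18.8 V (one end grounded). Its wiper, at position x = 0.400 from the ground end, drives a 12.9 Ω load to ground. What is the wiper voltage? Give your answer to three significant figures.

The pot divides into 1.464 Ω above the wiper and 0.9760 Ω below.
(x·R_p) ‖ R_L = 0.9074 Ω.
Then V_out = V_CC · 0.9074/(1.464 + 0.9074) = 7.193 V.

V_out ≈ 7.19 V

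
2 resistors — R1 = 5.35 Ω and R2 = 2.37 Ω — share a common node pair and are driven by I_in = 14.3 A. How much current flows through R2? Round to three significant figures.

I ≈ 9.91 A

For two parallel branches, I_k = I_in · (other R)/(sum of R).
I(R2) = 14.3 × 5.35/(5.35 + 2.37) = 14.3 × 0.6930 = 9.910 A.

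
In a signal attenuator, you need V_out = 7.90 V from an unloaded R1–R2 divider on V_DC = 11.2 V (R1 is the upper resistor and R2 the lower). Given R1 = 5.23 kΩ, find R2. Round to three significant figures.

R2 ≈ 12.5 kΩ

V_out/V_DC = R2/(R1+R2) = 0.7054.
Rearranging, R2 = R1·k/(1−k) = 5.23 × 2.394 = 12.52 kΩ.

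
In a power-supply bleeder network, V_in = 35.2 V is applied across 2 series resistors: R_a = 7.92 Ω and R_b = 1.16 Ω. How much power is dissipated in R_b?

The common current is I = 35.2/9.080 = 3.877 A.
P(R_b) = I²·R_b = (3.877)² × 1.16 = 17.43 W.

P ≈ 17.4 W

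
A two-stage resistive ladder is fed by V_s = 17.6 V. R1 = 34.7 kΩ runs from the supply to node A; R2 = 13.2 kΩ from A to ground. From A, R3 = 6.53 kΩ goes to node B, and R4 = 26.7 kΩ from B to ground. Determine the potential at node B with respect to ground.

V_B ≈ 3.03 V

Looking into the second stage from A: R3 + R4 = 33.23 kΩ appears in parallel with R2.
Effective lower resistance at A: R2 ‖ 33.23 = 9.447 kΩ.
So V_A = 17.6 × 0.2140 = 3.766 V.
V_B = V_A × 0.8035 = 3.026 V.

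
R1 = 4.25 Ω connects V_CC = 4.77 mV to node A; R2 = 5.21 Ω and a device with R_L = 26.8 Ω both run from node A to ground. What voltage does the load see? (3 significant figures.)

V_out ≈ 2.42 mV

First combine the lower leg with the load: R2 ‖ R_L = 4.362 Ω.
Voltage divider with the loaded lower leg: V_out = 4.77 × 4.362/(4.25 + 4.362) = 4.77 × 0.5065 = 2.416 mV.
(Unloaded it would be 2.63 mV; the load pulls it down.)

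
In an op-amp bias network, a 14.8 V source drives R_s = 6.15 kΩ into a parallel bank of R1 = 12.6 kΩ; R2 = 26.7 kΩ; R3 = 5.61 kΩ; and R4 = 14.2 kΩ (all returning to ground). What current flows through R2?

I ≈ 0.171 mA

Parallel bank: R_p = 1/(1/12.6 + 1/26.7 + 1/5.61 + 1/14.2) = 2.736 kΩ.
V_A by voltage divider: V_A = 14.8 × 2.736/(6.15 + 2.736) = 4.557 V.
I(R2) = V_A / R2 = 4.557/26.7 = 0.1707 mA.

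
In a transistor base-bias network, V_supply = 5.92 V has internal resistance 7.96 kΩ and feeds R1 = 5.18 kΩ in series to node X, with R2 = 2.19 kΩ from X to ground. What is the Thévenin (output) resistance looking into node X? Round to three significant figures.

R1' = 7.96 + 5.18 = 13.14 kΩ (source resistance + R1).
Looking into X with the source shorted: R_th = R1'·R2/(R1'+R2) = 13.14 × 2.19/15.33 = 1.877 kΩ.

R_th ≈ 1.88 kΩ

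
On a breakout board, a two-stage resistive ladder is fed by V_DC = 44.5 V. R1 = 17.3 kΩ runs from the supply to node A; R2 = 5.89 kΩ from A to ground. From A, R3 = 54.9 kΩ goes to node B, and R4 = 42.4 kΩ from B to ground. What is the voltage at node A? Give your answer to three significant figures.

V_A ≈ 10.8 V

The second stage (R3 + R4 = 97.30 kΩ) loads node A in parallel with R2.
Effective lower resistance at A: R2 ‖ 97.30 = 5.554 kΩ.
First divider: V_A = V_DC · 5.554/(17.3 + 5.554) = 10.81 V.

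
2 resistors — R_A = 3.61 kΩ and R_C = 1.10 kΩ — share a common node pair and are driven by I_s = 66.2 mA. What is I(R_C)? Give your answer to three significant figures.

For two parallel branches, I_k = I_s · (other R)/(sum of R).
So I = 66.2 × 3.61/4.710 = 50.74 mA.

I ≈ 50.7 mA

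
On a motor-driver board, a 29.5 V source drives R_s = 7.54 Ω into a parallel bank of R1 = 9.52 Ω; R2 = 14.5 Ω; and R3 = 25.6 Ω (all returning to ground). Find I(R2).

I ≈ 0.781 A

Parallel bank: R_p = 1/(1/9.52 + 1/14.5 + 1/25.6) = 4.693 Ω.
Node voltage V_A = V_DC · R_p/(R_s + R_p) = 29.5 × 0.3836 = 11.32 V.
Branch current I = V_A/R2 = 11.32/14.5 = 0.7805 A.
(Check via current divider: I_total = 2.411 A; share G_k/ΣG = 0.3237 → same result.)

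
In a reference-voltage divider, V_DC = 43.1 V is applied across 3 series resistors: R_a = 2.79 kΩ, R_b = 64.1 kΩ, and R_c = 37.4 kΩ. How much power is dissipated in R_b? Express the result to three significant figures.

P ≈ 10.9 mW

ΣR = 104.3 kΩ → I = 43.1/104.3 = 0.4133 mA.
V(R_b) = I·R = 26.49 V; P = V·I = 26.49 × 0.4133 = 10.95 mW.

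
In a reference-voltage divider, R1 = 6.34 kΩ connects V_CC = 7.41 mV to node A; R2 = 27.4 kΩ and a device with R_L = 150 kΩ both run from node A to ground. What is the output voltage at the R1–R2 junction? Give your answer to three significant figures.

First combine the lower leg with the load: R2 ‖ R_L = 23.17 kΩ.
Then V_out = V_CC · R2'/(R1 + R2') = 7.41 × 23.17/29.51 = 5.818 mV.
(Unloaded it would be 6.02 mV; the load pulls it down.)

V_out ≈ 5.82 mV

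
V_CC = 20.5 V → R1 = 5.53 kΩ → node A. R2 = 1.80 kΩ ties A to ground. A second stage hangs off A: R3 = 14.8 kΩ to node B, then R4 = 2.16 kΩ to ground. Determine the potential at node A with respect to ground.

V_A ≈ 4.66 V

Looking into the second stage from A: R3 + R4 = 16.96 kΩ appears in parallel with R2.
R2 ‖ (R3+R4) = 1.627 kΩ.
First divider: V_A = V_CC · 1.627/(5.53 + 1.627) = 4.661 V.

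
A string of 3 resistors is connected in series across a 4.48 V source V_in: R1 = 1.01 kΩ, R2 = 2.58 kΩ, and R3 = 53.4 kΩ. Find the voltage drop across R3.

V ≈ 4.20 V

Total series resistance ΣR = 1.01 + 2.58 + 53.4 = 56.99 kΩ.
By the voltage-divider rule, V = 4.48 × 53.40/56.99 = 4.198 V.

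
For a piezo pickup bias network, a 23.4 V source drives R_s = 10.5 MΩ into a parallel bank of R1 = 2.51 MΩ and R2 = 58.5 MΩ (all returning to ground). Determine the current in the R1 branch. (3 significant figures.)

Combine the parallel branches: R_p = (1/2.51 + 1/58.5)⁻¹ = 2.407 MΩ.
V_A = 23.4 × 2.407/12.91 = 4.363 V.
I(R1) = V_A / R1 = 4.363/2.51 = 1.738 µA.

I ≈ 1.74 µA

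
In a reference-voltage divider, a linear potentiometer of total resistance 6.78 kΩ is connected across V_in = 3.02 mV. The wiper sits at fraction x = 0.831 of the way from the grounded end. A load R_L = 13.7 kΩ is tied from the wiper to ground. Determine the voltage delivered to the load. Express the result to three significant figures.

V_out ≈ 2.35 mV

The pot divides into 1.146 kΩ above the wiper and 5.634 kΩ below.
R_L loads the lower segment: effective lower R = 3.992 kΩ.
V_out = 3.02 × 3.992/(1.146 + 3.992) = 2.347 mV.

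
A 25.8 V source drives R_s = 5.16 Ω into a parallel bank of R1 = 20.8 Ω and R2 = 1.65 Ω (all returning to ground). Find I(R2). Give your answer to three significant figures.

Parallel bank: R_p = 1/(1/20.8 + 1/1.65) = 1.529 Ω.
V_A by voltage divider: V_A = 25.8 × 1.529/(5.16 + 1.529) = 5.897 V.
Branch current I = V_A/R2 = 5.897/1.65 = 3.574 A.
(Equivalently: I_total = 3.857 A, then current-divider fraction G_k/ΣG = 0.9265.)

I ≈ 3.57 A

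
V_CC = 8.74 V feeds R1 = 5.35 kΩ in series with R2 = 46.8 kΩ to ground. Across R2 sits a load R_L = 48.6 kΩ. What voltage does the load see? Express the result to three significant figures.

First combine the lower leg with the load: R2 ‖ R_L = 23.84 kΩ.
Now apply the divider: V_out = 8.74 × 0.8167 = 7.138 V.
(Unloaded it would be 7.84 V; the load pulls it down.)

V_out ≈ 7.14 V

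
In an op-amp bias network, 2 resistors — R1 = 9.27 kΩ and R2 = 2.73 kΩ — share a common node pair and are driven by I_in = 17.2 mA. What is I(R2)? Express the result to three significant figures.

For two parallel branches, I_k = I_in · (other R)/(sum of R).
I(R2) = 17.2 × 9.27/(9.27 + 2.73) = 17.2 × 0.7725 = 13.29 mA.

I ≈ 13.3 mA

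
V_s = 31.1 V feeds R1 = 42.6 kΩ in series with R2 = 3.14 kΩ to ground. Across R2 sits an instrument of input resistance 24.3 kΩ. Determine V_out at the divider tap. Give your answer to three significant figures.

The load sits in parallel with R2, giving an effective lower resistance R2' = R2·R_L/(R2+R_L) = 2.781 kΩ.
Then V_out = V_s · R2'/(R1 + R2') = 31.1 × 2.781/45.38 = 1.906 V.
(Unloaded it would be 2.13 V; the load pulls it down.)

V_out ≈ 1.91 V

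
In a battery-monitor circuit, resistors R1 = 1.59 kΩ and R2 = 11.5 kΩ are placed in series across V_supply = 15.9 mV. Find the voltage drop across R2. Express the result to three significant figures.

V ≈ 14.0 mV

ΣR = 1.59 + 11.5 = 13.09 kΩ.
V = V_supply · R/ΣR = 15.9 × 0.8785 = 13.97 mV.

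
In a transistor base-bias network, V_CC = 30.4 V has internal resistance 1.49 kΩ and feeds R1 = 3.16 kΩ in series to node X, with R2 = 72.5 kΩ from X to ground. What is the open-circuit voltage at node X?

V_th ≈ 28.6 V

R1' = 1.49 + 3.16 = 4.650 kΩ (source resistance + R1).
Open-circuit (no load on X): V_th = V_CC · R2/(R1' + R2) = 30.4 × 72.5/(4.650 + 72.5) = 28.57 V.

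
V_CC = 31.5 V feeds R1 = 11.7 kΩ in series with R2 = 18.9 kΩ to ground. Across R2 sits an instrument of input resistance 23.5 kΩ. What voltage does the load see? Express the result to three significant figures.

The load sits in parallel with R2, giving an effective lower resistance R2' = R2·R_L/(R2+R_L) = 10.48 kΩ.
Voltage divider with the loaded lower leg: V_out = 31.5 × 10.48/(11.7 + 10.48) = 31.5 × 0.4724 = 14.88 V.
(Unloaded it would be 19.5 V; the load pulls it down.)

V_out ≈ 14.9 V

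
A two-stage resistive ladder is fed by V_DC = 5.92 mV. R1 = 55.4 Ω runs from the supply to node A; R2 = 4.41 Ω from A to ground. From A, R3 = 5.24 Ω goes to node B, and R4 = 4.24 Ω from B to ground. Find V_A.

V_A ≈ 0.305 mV

Looking into the second stage from A: R3 + R4 = 9.480 Ω appears in parallel with R2.
R2 ‖ (R3+R4) = 3.010 Ω.
V_A = 5.92 × 3.010/(55.4 + 3.010) = 0.3051 mV.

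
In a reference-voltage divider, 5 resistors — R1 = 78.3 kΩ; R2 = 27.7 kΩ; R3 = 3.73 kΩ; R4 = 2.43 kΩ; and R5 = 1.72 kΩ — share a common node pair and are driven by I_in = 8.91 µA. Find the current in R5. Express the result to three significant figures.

I ≈ 3.95 µA

ΣG = 1/78.3 + 1/27.7 + 1/3.73 + 1/2.43 + 1/1.72 = 1.310.
By the current-divider rule, I = I_in · G_k/ΣG = 8.91 × 0.4439 = 3.955 µA.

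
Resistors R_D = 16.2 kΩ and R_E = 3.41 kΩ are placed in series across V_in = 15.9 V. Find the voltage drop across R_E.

Total series resistance ΣR = 16.2 + 3.41 = 19.61 kΩ.
Voltage divider: V = V_in · (3.410 / 19.61) = 15.9 × 0.1739 = 2.765 V.

V ≈ 2.76 V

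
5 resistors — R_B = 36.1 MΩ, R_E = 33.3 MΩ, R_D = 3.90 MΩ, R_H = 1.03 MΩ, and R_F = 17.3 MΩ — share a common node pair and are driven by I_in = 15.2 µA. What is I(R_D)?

ΣG = 1/36.1 + 1/33.3 + 1/3.90 + 1/1.03 + 1/17.3 = 1.343.
By the current-divider rule, I = I_in · G_k/ΣG = 15.2 × 0.1909 = 2.902 µA.

I ≈ 2.90 µA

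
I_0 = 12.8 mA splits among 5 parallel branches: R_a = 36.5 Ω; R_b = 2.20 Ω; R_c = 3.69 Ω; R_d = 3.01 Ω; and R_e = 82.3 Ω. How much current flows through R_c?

Total conductance ΣG = 1/36.5 + 1/2.20 + 1/3.69 + 1/3.01 + 1/82.3 = 1.097 (units of 1/Ω).
By the current-divider rule, I = I_0 · G_k/ΣG = 12.8 × 0.2470 = 3.161 mA.

I ≈ 3.16 mA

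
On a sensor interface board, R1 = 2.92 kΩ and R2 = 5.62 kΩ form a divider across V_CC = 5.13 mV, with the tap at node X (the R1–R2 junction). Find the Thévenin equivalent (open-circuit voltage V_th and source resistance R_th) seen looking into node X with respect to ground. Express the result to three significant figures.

V_th is the unloaded tap voltage: V_CC · R2/(R1+R2) = 5.13 × 0.6581 = 3.376 mV.
Zeroing V_CC shorts the top of R1 to ground, so R_th = R1 ‖ R2 = 1.922 kΩ.

V_th ≈ 3.38 mV, R_th ≈ 1.92 kΩ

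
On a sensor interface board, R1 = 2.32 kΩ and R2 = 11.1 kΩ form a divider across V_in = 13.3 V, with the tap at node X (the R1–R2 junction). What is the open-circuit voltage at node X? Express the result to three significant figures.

V_th ≈ 11.0 V

Open-circuit (no load on X): V_th = V_in · R2/(R1 + R2) = 13.3 × 11.1/(2.320 + 11.1) = 11.00 V.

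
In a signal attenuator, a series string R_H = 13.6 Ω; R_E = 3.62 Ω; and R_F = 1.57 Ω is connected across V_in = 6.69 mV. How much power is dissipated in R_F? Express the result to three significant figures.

P ≈ 0.199 µW

The common current is I = 6.69/18.79 = 0.3560 mA.
P = I²R = 0.1268 × 1.57 = 0.1990 µW.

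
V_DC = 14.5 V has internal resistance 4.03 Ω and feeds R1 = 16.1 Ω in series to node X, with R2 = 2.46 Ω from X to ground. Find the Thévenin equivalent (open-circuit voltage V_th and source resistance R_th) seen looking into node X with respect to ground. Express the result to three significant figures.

R1' = 4.03 + 16.1 = 20.13 Ω (source resistance + R1).
With X open, the divider is unloaded: V_th = 14.5 × 2.46/22.59 = 1.579 V.
Looking into X with the source shorted: R_th = R1'·R2/(R1'+R2) = 20.13 × 2.46/22.59 = 2.192 Ω.

V_th ≈ 1.58 V, R_th ≈ 2.19 Ω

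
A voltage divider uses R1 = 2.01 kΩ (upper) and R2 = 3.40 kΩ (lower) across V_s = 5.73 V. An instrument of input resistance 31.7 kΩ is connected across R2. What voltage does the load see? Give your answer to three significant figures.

V_out ≈ 3.46 V

The load sits in parallel with R2, giving an effective lower resistance R2' = R2·R_L/(R2+R_L) = 3.071 kΩ.
Now apply the divider: V_out = 5.73 × 0.6044 = 3.463 V.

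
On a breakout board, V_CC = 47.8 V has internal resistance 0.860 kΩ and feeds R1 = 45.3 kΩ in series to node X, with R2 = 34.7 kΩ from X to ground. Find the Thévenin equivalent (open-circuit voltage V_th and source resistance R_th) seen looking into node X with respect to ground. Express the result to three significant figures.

R1' = 0.860 + 45.3 = 46.16 kΩ (source resistance + R1).
Open-circuit (no load on X): V_th = V_CC · R2/(R1' + R2) = 47.8 × 34.7/(46.16 + 34.7) = 20.51 V.
Looking into X with the source shorted: R_th = R1'·R2/(R1'+R2) = 46.16 × 34.7/80.86 = 19.81 kΩ.

V_th ≈ 20.5 V, R_th ≈ 19.8 kΩ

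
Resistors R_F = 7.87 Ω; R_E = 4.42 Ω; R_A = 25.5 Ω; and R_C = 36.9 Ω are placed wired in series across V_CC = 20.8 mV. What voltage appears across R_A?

V ≈ 7.10 mV

ΣR = 7.87 + 4.42 + 25.5 + 36.9 = 74.69 Ω.
Voltage divider: V = V_CC · (25.50 / 74.69) = 20.8 × 0.3414 = 7.101 mV.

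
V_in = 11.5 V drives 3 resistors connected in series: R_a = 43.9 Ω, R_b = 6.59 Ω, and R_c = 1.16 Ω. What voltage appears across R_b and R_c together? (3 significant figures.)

Total series resistance ΣR = 43.9 + 6.59 + 1.16 = 51.65 Ω.
R_{R_b..R_c} = 6.59 + 1.16 = 7.750 Ω.
By the voltage-divider rule, V = 11.5 × 7.750/51.65 = 1.726 V.

V ≈ 1.73 V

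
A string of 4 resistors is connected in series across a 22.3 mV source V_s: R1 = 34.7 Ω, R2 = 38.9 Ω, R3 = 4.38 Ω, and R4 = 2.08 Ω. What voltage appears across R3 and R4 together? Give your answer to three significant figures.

V ≈ 1.80 mV

ΣR = 34.7 + 38.9 + 4.38 + 2.08 = 80.06 Ω.
R_{R3..R4} = 4.38 + 2.08 = 6.460 Ω.
Voltage divider: V = V_s · (6.460 / 80.06) = 22.3 × 0.08069 = 1.799 mV.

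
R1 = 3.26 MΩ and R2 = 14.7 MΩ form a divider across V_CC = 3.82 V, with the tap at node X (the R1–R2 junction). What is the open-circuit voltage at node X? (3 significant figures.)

V_th ≈ 3.13 V

V_th is the unloaded tap voltage: V_CC · R2/(R1+R2) = 3.82 × 0.8185 = 3.127 V.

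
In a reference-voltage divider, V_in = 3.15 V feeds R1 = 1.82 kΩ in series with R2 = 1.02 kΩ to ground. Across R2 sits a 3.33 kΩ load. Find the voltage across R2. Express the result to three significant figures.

V_out ≈ 0.946 V

The load sits in parallel with R2, giving an effective lower resistance R2' = R2·R_L/(R2+R_L) = 0.7808 kΩ.
Now apply the divider: V_out = 3.15 × 0.3002 = 0.9457 V.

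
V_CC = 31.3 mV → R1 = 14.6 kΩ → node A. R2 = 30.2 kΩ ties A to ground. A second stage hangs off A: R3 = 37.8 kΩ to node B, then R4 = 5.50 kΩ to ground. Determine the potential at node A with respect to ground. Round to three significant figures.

The second stage (R3 + R4 = 43.30 kΩ) loads node A in parallel with R2.
Effective lower resistance at A: R2 ‖ 43.30 = 17.79 kΩ.
First divider: V_A = V_CC · 17.79/(14.6 + 17.79) = 17.19 mV.

V_A ≈ 17.2 mV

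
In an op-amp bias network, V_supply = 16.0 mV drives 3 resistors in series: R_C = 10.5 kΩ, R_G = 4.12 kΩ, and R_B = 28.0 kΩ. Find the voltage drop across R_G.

V ≈ 1.55 mV

Total series resistance ΣR = 10.5 + 4.12 + 28.0 = 42.62 kΩ.
By the voltage-divider rule, V = 16.0 × 4.120/42.62 = 1.547 mV.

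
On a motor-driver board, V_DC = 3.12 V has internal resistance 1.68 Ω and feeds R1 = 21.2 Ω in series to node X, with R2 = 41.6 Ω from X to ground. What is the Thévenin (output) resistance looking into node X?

R1' = 1.68 + 21.2 = 22.88 Ω (source resistance + R1).
Zeroing V_DC shorts the top of R1' to ground, so R_th = R1' ‖ R2 = 14.76 Ω.

R_th ≈ 14.8 Ω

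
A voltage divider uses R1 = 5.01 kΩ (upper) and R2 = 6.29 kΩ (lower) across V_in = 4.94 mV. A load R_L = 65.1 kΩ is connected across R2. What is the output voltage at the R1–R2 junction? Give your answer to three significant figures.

The load sits in parallel with R2, giving an effective lower resistance R2' = R2·R_L/(R2+R_L) = 5.736 kΩ.
Then V_out = V_in · R2'/(R1 + R2') = 4.94 × 5.736/10.75 = 2.637 mV.

V_out ≈ 2.64 mV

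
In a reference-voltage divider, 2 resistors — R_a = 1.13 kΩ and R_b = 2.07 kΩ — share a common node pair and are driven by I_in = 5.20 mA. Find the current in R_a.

With just two branches, the current splits inversely with resistance.
So I = 5.20 × 2.07/3.200 = 3.364 mA.

I ≈ 3.36 mA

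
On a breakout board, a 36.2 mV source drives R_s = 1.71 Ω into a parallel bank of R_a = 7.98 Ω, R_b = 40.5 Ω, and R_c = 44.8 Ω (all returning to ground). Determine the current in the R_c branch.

Combine the parallel branches: R_p = (1/7.98 + 1/40.5 + 1/44.8)⁻¹ = 5.803 Ω.
V_A by voltage divider: V_A = 36.2 × 5.803/(1.71 + 5.803) = 27.96 mV.
I(R_c) = V_A / R_c = 27.96/44.8 = 0.6241 mA.

I ≈ 0.624 mA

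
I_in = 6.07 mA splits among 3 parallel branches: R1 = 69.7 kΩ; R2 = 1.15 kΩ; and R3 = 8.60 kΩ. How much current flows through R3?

I ≈ 0.706 mA

ΣG = 1/69.7 + 1/1.15 + 1/8.60 = 1.000.
Current divider: I(R3) = I_in · G_k/ΣG = 6.07 × (0.1163/1.000) = 6.07 × 0.1163 = 0.7057 mA.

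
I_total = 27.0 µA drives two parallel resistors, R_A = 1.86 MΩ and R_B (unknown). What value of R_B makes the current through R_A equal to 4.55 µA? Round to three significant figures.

In a two-way split, I_A/I_total = R_B/(R_A + R_B).
With f = 0.1685, R_B = R_A · f/(1−f) = 1.86 × 0.2027 = 0.3770 MΩ.

R_B ≈ 0.377 MΩ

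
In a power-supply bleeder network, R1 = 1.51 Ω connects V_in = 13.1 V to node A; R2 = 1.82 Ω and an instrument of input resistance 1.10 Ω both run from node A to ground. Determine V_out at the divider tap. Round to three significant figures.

R2 ‖ R_L = (1.82 × 1.10)/(1.82 + 1.10) = 0.6856 Ω.
Voltage divider with the loaded lower leg: V_out = 13.1 × 0.6856/(1.51 + 0.6856) = 13.1 × 0.3123 = 4.091 V.

V_out ≈ 4.09 V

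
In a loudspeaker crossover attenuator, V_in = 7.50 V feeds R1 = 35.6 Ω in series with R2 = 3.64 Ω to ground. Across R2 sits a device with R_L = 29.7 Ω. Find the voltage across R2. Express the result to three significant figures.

The load sits in parallel with R2, giving an effective lower resistance R2' = R2·R_L/(R2+R_L) = 3.243 Ω.
Now apply the divider: V_out = 7.50 × 0.08348 = 0.6261 V.
(Unloaded it would be 0.696 V; the load pulls it down.)

V_out ≈ 0.626 V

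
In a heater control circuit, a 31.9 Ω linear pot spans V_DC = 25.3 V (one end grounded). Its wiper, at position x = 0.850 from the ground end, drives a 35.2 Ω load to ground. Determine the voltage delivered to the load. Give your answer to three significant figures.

V_out ≈ 19.3 V

Split the track: R_lower = x·R_p = 27.11 Ω, R_upper = (1−x)·R_p = 4.785 Ω.
(x·R_p) ‖ R_L = 15.32 Ω.
Then V_out = V_DC · 15.32/(4.785 + 15.32) = 19.28 V.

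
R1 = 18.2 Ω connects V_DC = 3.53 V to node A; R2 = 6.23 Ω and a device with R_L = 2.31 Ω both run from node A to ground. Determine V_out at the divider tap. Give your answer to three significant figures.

First combine the lower leg with the load: R2 ‖ R_L = 1.685 Ω.
Then V_out = V_DC · R2'/(R1 + R2') = 3.53 × 1.685/19.89 = 0.2991 V.
(Unloaded it would be 0.900 V; the load pulls it down.)

V_out ≈ 0.299 V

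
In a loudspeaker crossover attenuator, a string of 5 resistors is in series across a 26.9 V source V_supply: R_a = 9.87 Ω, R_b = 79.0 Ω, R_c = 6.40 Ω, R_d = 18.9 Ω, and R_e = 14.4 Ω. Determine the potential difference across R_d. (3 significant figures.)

V ≈ 3.95 V

Total series resistance ΣR = 9.87 + 79.0 + 6.40 + 18.9 + 14.4 = 128.6 Ω.
By the voltage-divider rule, V = 26.9 × 18.90/128.6 = 3.954 V.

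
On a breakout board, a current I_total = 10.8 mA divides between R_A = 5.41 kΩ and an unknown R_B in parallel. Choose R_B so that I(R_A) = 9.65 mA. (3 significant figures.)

R_B ≈ 45.4 kΩ

In a two-way split, I_A/I_total = R_B/(R_A + R_B).
9.65/10.8 = R_B/(R_A + R_B) → R_B = R_A · (0.8935)/(1 − 0.8935) = 5.41 × 8.391 = 45.40 kΩ.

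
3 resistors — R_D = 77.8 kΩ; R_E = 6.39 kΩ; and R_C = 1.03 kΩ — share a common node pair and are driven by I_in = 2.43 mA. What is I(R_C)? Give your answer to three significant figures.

Total conductance ΣG = 1/77.8 + 1/6.39 + 1/1.03 = 1.140 (units of 1/kΩ).
R_C takes the fraction G_k/ΣG = 0.9709/1.140 = 0.8515, so I = 2.43 × 0.8515 = 2.069 mA.

I ≈ 2.07 mA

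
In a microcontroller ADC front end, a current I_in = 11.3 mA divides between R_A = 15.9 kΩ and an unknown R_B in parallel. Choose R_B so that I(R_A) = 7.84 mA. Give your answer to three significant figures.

In a two-way split, I_A/I_in = R_B/(R_A + R_B).
With f = 0.6938, R_B = R_A · f/(1−f) = 15.9 × 2.266 = 36.03 kΩ.

R_B ≈ 36.0 kΩ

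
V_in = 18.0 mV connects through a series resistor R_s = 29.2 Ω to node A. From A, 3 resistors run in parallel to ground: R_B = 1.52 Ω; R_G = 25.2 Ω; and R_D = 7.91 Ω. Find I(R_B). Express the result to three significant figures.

I ≈ 0.473 mA

Equivalent of the parallel group: R_p = 1.214 Ω.
V_A = 18.0 × 1.214/30.41 = 0.7183 mV.
I(R_B) = V_A / R_B = 0.7183/1.52 = 0.4725 mA.
(Check via current divider: I_total = 0.5918 mA; share G_k/ΣG = 0.7984 → same result.)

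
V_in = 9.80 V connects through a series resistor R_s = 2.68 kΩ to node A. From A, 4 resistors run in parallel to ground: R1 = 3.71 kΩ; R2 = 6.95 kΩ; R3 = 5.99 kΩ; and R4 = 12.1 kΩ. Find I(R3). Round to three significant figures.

I ≈ 0.589 mA

Equivalent of the parallel group: R_p = 1.508 kΩ.
Node voltage V_A = V_in · R_p/(R_s + R_p) = 9.80 × 0.3601 = 3.529 V.
I(R3) = V_A / R3 = 3.529/5.99 = 0.5892 mA.
(Check via current divider: I_total = 2.340 mA; share G_k/ΣG = 0.2518 → same result.)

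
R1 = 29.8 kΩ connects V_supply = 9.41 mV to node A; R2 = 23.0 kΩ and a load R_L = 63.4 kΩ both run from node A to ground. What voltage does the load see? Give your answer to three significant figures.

V_out ≈ 3.40 mV

R2 ‖ R_L = (23.0 × 63.4)/(23.0 + 63.4) = 16.88 kΩ.
Then V_out = V_supply · R2'/(R1 + R2') = 9.41 × 16.88/46.68 = 3.402 mV.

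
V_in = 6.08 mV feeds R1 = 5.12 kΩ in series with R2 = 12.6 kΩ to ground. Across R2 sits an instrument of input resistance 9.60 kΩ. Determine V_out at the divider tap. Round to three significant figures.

V_out ≈ 3.13 mV

The load sits in parallel with R2, giving an effective lower resistance R2' = R2·R_L/(R2+R_L) = 5.449 kΩ.
Now apply the divider: V_out = 6.08 × 0.5155 = 3.135 mV.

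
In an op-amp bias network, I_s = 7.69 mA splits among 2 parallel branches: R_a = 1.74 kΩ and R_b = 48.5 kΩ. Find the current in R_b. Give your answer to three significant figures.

For two parallel branches, I_k = I_s · (other R)/(sum of R).
So I = 7.69 × 1.74/50.24 = 0.2663 mA.

I ≈ 0.266 mA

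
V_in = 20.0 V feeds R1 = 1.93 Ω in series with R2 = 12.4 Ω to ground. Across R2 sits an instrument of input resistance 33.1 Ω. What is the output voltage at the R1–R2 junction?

First combine the lower leg with the load: R2 ‖ R_L = 9.021 Ω.
Voltage divider with the loaded lower leg: V_out = 20.0 × 9.021/(1.93 + 9.021) = 20.0 × 0.8238 = 16.48 V.
(Unloaded it would be 17.3 V; the load pulls it down.)

V_out ≈ 16.5 V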